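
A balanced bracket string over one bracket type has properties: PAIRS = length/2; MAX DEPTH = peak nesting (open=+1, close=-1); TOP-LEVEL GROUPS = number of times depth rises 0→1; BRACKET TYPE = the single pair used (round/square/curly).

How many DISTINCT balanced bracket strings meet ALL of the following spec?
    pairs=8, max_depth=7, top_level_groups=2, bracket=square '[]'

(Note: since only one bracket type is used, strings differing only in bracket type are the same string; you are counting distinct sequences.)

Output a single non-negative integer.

Spec: pairs=8 depth=7 groups=2
Count(depth <= 7) = 429
Count(depth <= 6) = 427
Count(depth == 7) = 429 - 427 = 2

Answer: 2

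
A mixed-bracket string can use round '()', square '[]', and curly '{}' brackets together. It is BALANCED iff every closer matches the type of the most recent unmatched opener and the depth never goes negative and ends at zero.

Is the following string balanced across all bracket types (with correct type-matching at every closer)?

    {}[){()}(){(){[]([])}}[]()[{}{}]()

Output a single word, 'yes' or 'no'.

pos 0: push '{'; stack = {
pos 1: '}' matches '{'; pop; stack = (empty)
pos 2: push '['; stack = [
pos 3: saw closer ')' but top of stack is '[' (expected ']') → INVALID
Verdict: type mismatch at position 3: ')' closes '[' → no

Answer: no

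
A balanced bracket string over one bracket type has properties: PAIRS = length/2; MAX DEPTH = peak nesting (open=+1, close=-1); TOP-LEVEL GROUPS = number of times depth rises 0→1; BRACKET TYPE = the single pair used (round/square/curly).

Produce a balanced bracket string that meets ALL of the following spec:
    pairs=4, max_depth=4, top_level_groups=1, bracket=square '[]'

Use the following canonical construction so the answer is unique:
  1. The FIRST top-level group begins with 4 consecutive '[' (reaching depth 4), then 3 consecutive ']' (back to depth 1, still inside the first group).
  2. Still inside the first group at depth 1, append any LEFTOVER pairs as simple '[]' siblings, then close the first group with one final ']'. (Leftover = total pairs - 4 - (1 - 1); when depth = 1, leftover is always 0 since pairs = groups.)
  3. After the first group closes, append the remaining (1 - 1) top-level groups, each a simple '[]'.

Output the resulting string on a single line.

Spec: pairs=4 depth=4 groups=1
Leftover pairs = 4 - 4 - (1-1) = 0
First group: deep chain of depth 4 + 0 sibling pairs
Remaining 0 groups: simple '[]' each

Answer: [[[[]]]]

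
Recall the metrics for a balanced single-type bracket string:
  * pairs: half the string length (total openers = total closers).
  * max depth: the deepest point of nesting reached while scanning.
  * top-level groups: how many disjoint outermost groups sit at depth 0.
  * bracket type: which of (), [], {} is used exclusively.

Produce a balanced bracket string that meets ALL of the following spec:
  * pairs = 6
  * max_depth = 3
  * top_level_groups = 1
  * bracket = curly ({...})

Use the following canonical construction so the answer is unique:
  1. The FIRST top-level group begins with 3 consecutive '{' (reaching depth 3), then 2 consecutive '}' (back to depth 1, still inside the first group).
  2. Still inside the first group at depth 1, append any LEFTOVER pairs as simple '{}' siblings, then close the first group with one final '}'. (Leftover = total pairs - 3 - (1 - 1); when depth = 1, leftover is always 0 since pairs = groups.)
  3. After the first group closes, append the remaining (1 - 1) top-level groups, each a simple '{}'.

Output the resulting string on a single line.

Spec: pairs=6 depth=3 groups=1
Leftover pairs = 6 - 3 - (1-1) = 3
First group: deep chain of depth 3 + 3 sibling pairs
Remaining 0 groups: simple '{}' each

Answer: {{{}}{}{}{}}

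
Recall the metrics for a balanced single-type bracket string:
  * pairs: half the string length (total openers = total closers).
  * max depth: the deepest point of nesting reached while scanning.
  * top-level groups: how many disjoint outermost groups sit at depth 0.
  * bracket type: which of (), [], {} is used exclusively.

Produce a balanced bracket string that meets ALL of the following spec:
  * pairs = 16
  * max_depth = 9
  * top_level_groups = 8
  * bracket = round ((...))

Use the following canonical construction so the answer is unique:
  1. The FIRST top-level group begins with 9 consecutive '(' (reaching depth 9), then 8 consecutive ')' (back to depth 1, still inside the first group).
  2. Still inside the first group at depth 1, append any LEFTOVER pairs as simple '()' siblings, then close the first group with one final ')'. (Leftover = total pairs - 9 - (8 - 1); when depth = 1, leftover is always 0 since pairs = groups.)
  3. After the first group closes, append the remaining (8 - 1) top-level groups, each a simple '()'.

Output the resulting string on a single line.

Answer: ((((((((()))))))))()()()()()()()

Derivation:
Spec: pairs=16 depth=9 groups=8
Leftover pairs = 16 - 9 - (8-1) = 0
First group: deep chain of depth 9 + 0 sibling pairs
Remaining 7 groups: simple '()' each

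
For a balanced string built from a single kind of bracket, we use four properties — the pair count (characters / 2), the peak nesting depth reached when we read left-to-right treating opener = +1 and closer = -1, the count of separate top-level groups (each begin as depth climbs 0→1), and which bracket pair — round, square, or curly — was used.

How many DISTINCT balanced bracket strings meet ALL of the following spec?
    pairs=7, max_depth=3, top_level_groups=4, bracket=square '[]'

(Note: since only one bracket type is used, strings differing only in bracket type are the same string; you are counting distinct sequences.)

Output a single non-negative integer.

Spec: pairs=7 depth=3 groups=4
Count(depth <= 3) = 44
Count(depth <= 2) = 20
Count(depth == 3) = 44 - 20 = 24

Answer: 24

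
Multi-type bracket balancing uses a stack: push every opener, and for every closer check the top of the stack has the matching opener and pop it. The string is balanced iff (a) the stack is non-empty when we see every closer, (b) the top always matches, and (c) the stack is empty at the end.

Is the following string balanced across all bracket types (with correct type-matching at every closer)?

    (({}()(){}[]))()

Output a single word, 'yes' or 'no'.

Answer: yes

Derivation:
pos 0: push '('; stack = (
pos 1: push '('; stack = ((
pos 2: push '{'; stack = (({
pos 3: '}' matches '{'; pop; stack = ((
pos 4: push '('; stack = (((
pos 5: ')' matches '('; pop; stack = ((
pos 6: push '('; stack = (((
pos 7: ')' matches '('; pop; stack = ((
pos 8: push '{'; stack = (({
pos 9: '}' matches '{'; pop; stack = ((
pos 10: push '['; stack = (([
pos 11: ']' matches '['; pop; stack = ((
pos 12: ')' matches '('; pop; stack = (
pos 13: ')' matches '('; pop; stack = (empty)
pos 14: push '('; stack = (
pos 15: ')' matches '('; pop; stack = (empty)
end: stack empty → VALID
Verdict: properly nested → yes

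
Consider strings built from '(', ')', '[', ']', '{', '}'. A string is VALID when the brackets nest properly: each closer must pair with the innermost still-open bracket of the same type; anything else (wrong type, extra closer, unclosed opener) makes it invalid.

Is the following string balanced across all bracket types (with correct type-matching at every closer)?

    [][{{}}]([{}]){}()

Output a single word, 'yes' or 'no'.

pos 0: push '['; stack = [
pos 1: ']' matches '['; pop; stack = (empty)
pos 2: push '['; stack = [
pos 3: push '{'; stack = [{
pos 4: push '{'; stack = [{{
pos 5: '}' matches '{'; pop; stack = [{
pos 6: '}' matches '{'; pop; stack = [
pos 7: ']' matches '['; pop; stack = (empty)
pos 8: push '('; stack = (
pos 9: push '['; stack = ([
pos 10: push '{'; stack = ([{
pos 11: '}' matches '{'; pop; stack = ([
pos 12: ']' matches '['; pop; stack = (
pos 13: ')' matches '('; pop; stack = (empty)
pos 14: push '{'; stack = {
pos 15: '}' matches '{'; pop; stack = (empty)
pos 16: push '('; stack = (
pos 17: ')' matches '('; pop; stack = (empty)
end: stack empty → VALID
Verdict: properly nested → yes

Answer: yes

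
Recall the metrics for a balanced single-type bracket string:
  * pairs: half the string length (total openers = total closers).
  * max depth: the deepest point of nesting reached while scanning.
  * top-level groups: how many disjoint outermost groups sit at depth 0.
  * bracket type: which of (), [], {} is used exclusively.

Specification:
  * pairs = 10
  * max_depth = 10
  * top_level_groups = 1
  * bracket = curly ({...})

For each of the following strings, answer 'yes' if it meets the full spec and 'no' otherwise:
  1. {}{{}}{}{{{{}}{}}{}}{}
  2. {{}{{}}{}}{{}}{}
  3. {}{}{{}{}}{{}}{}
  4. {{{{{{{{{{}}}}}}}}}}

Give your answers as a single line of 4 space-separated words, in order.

String 1 '{}{{}}{}{{{{}}{}}{}}{}': depth seq [1 0 1 2 1 0 1 0 1 2 3 4 3 2 3 2 1 2 1 0 1 0]
  -> pairs=11 depth=4 groups=5 -> no
String 2 '{{}{{}}{}}{{}}{}': depth seq [1 2 1 2 3 2 1 2 1 0 1 2 1 0 1 0]
  -> pairs=8 depth=3 groups=3 -> no
String 3 '{}{}{{}{}}{{}}{}': depth seq [1 0 1 0 1 2 1 2 1 0 1 2 1 0 1 0]
  -> pairs=8 depth=2 groups=5 -> no
String 4 '{{{{{{{{{{}}}}}}}}}}': depth seq [1 2 3 4 5 6 7 8 9 10 9 8 7 6 5 4 3 2 1 0]
  -> pairs=10 depth=10 groups=1 -> yes

Answer: no no no yes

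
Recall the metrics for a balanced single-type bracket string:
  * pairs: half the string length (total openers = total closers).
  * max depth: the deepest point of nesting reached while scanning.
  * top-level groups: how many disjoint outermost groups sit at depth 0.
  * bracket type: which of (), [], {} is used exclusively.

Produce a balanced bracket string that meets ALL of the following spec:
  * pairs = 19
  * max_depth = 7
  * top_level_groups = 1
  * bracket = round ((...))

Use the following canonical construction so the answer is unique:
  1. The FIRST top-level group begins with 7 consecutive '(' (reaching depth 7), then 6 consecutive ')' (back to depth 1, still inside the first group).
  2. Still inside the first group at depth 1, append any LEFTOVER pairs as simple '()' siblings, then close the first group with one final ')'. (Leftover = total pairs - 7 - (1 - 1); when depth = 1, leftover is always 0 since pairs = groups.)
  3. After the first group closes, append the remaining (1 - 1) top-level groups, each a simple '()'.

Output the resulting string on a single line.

Spec: pairs=19 depth=7 groups=1
Leftover pairs = 19 - 7 - (1-1) = 12
First group: deep chain of depth 7 + 12 sibling pairs
Remaining 0 groups: simple '()' each

Answer: ((((((())))))()()()()()()()()()()()())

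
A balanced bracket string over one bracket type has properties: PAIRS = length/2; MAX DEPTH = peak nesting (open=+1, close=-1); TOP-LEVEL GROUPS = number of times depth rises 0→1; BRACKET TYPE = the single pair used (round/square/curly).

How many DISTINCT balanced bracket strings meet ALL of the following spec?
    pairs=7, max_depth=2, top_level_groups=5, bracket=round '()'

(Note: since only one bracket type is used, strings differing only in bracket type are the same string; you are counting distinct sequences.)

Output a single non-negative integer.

Answer: 15

Derivation:
Spec: pairs=7 depth=2 groups=5
Count(depth <= 2) = 15
Count(depth <= 1) = 0
Count(depth == 2) = 15 - 0 = 15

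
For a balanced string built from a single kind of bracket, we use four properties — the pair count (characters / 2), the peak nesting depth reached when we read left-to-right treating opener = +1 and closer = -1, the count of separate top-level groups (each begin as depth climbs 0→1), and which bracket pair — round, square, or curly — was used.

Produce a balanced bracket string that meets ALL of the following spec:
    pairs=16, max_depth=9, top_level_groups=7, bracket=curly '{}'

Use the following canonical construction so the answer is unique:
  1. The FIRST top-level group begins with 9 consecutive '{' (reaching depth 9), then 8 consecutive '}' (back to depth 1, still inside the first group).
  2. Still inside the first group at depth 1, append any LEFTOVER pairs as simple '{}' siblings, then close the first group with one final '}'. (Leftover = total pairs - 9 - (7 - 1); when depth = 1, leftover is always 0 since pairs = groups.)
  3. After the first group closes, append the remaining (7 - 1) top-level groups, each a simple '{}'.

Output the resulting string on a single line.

Answer: {{{{{{{{{}}}}}}}}{}}{}{}{}{}{}{}

Derivation:
Spec: pairs=16 depth=9 groups=7
Leftover pairs = 16 - 9 - (7-1) = 1
First group: deep chain of depth 9 + 1 sibling pairs
Remaining 6 groups: simple '{}' each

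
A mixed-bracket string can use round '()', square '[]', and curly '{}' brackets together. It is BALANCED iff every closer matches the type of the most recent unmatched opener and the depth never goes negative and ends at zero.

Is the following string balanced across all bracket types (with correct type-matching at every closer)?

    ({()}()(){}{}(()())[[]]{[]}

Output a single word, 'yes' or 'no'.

pos 0: push '('; stack = (
pos 1: push '{'; stack = ({
pos 2: push '('; stack = ({(
pos 3: ')' matches '('; pop; stack = ({
pos 4: '}' matches '{'; pop; stack = (
pos 5: push '('; stack = ((
pos 6: ')' matches '('; pop; stack = (
pos 7: push '('; stack = ((
pos 8: ')' matches '('; pop; stack = (
pos 9: push '{'; stack = ({
pos 10: '}' matches '{'; pop; stack = (
pos 11: push '{'; stack = ({
pos 12: '}' matches '{'; pop; stack = (
pos 13: push '('; stack = ((
pos 14: push '('; stack = (((
pos 15: ')' matches '('; pop; stack = ((
pos 16: push '('; stack = (((
pos 17: ')' matches '('; pop; stack = ((
pos 18: ')' matches '('; pop; stack = (
pos 19: push '['; stack = ([
pos 20: push '['; stack = ([[
pos 21: ']' matches '['; pop; stack = ([
pos 22: ']' matches '['; pop; stack = (
pos 23: push '{'; stack = ({
pos 24: push '['; stack = ({[
pos 25: ']' matches '['; pop; stack = ({
pos 26: '}' matches '{'; pop; stack = (
end: stack still non-empty (() → INVALID
Verdict: unclosed openers at end: ( → no

Answer: no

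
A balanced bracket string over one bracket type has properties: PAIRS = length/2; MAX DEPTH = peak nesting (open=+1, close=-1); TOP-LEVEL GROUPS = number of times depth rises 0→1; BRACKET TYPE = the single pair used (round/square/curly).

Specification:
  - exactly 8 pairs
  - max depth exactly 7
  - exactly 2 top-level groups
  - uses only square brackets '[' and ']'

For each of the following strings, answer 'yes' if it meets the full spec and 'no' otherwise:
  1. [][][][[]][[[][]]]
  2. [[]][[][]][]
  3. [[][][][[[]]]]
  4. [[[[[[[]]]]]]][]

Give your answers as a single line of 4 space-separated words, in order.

Answer: no no no yes

Derivation:
String 1 '[][][][[]][[[][]]]': depth seq [1 0 1 0 1 0 1 2 1 0 1 2 3 2 3 2 1 0]
  -> pairs=9 depth=3 groups=5 -> no
String 2 '[[]][[][]][]': depth seq [1 2 1 0 1 2 1 2 1 0 1 0]
  -> pairs=6 depth=2 groups=3 -> no
String 3 '[[][][][[[]]]]': depth seq [1 2 1 2 1 2 1 2 3 4 3 2 1 0]
  -> pairs=7 depth=4 groups=1 -> no
String 4 '[[[[[[[]]]]]]][]': depth seq [1 2 3 4 5 6 7 6 5 4 3 2 1 0 1 0]
  -> pairs=8 depth=7 groups=2 -> yes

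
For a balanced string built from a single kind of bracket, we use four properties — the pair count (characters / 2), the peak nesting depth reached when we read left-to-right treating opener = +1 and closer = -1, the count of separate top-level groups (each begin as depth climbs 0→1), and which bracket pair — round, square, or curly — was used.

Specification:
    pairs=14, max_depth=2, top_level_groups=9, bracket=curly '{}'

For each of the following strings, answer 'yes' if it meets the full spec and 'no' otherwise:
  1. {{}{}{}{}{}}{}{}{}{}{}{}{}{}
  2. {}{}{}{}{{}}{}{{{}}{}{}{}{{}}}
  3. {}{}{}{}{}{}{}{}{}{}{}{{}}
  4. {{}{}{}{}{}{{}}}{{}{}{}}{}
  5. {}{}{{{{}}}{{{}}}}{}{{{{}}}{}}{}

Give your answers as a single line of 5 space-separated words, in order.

Answer: yes no no no no

Derivation:
String 1 '{{}{}{}{}{}}{}{}{}{}{}{}{}{}': depth seq [1 2 1 2 1 2 1 2 1 2 1 0 1 0 1 0 1 0 1 0 1 0 1 0 1 0 1 0]
  -> pairs=14 depth=2 groups=9 -> yes
String 2 '{}{}{}{}{{}}{}{{{}}{}{}{}{{}}}': depth seq [1 0 1 0 1 0 1 0 1 2 1 0 1 0 1 2 3 2 1 2 1 2 1 2 1 2 3 2 1 0]
  -> pairs=15 depth=3 groups=7 -> no
String 3 '{}{}{}{}{}{}{}{}{}{}{}{{}}': depth seq [1 0 1 0 1 0 1 0 1 0 1 0 1 0 1 0 1 0 1 0 1 0 1 2 1 0]
  -> pairs=13 depth=2 groups=12 -> no
String 4 '{{}{}{}{}{}{{}}}{{}{}{}}{}': depth seq [1 2 1 2 1 2 1 2 1 2 1 2 3 2 1 0 1 2 1 2 1 2 1 0 1 0]
  -> pairs=13 depth=3 groups=3 -> no
String 5 '{}{}{{{{}}}{{{}}}}{}{{{{}}}{}}{}': depth seq [1 0 1 0 1 2 3 4 3 2 1 2 3 4 3 2 1 0 1 0 1 2 3 4 3 2 1 2 1 0 1 0]
  -> pairs=16 depth=4 groups=6 -> no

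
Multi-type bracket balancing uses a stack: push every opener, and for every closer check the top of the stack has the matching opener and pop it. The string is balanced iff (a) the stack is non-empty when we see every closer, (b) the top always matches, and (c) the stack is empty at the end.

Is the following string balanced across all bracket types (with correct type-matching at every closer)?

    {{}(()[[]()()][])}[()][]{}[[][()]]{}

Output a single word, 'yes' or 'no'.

pos 0: push '{'; stack = {
pos 1: push '{'; stack = {{
pos 2: '}' matches '{'; pop; stack = {
pos 3: push '('; stack = {(
pos 4: push '('; stack = {((
pos 5: ')' matches '('; pop; stack = {(
pos 6: push '['; stack = {([
pos 7: push '['; stack = {([[
pos 8: ']' matches '['; pop; stack = {([
pos 9: push '('; stack = {([(
pos 10: ')' matches '('; pop; stack = {([
pos 11: push '('; stack = {([(
pos 12: ')' matches '('; pop; stack = {([
pos 13: ']' matches '['; pop; stack = {(
pos 14: push '['; stack = {([
pos 15: ']' matches '['; pop; stack = {(
pos 16: ')' matches '('; pop; stack = {
pos 17: '}' matches '{'; pop; stack = (empty)
pos 18: push '['; stack = [
pos 19: push '('; stack = [(
pos 20: ')' matches '('; pop; stack = [
pos 21: ']' matches '['; pop; stack = (empty)
pos 22: push '['; stack = [
pos 23: ']' matches '['; pop; stack = (empty)
pos 24: push '{'; stack = {
pos 25: '}' matches '{'; pop; stack = (empty)
pos 26: push '['; stack = [
pos 27: push '['; stack = [[
pos 28: ']' matches '['; pop; stack = [
pos 29: push '['; stack = [[
pos 30: push '('; stack = [[(
pos 31: ')' matches '('; pop; stack = [[
pos 32: ']' matches '['; pop; stack = [
pos 33: ']' matches '['; pop; stack = (empty)
pos 34: push '{'; stack = {
pos 35: '}' matches '{'; pop; stack = (empty)
end: stack empty → VALID
Verdict: properly nested → yes

Answer: yes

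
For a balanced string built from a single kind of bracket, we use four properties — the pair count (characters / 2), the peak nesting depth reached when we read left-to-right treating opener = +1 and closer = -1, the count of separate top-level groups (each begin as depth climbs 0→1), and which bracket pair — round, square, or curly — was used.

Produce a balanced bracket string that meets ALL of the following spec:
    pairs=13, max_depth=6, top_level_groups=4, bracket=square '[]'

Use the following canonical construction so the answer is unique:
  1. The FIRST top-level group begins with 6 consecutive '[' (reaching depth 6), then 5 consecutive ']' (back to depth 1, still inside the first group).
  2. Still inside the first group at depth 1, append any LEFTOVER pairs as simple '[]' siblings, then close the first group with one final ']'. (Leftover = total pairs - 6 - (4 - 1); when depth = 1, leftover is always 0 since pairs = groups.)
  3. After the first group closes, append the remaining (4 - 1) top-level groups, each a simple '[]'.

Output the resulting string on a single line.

Spec: pairs=13 depth=6 groups=4
Leftover pairs = 13 - 6 - (4-1) = 4
First group: deep chain of depth 6 + 4 sibling pairs
Remaining 3 groups: simple '[]' each

Answer: [[[[[[]]]]][][][][]][][][]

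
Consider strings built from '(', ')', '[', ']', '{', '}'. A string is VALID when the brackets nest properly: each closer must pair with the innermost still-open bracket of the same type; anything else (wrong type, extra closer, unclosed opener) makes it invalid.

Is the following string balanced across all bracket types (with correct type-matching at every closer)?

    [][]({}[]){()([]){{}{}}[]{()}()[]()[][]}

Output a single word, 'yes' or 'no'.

pos 0: push '['; stack = [
pos 1: ']' matches '['; pop; stack = (empty)
pos 2: push '['; stack = [
pos 3: ']' matches '['; pop; stack = (empty)
pos 4: push '('; stack = (
pos 5: push '{'; stack = ({
pos 6: '}' matches '{'; pop; stack = (
pos 7: push '['; stack = ([
pos 8: ']' matches '['; pop; stack = (
pos 9: ')' matches '('; pop; stack = (empty)
pos 10: push '{'; stack = {
pos 11: push '('; stack = {(
pos 12: ')' matches '('; pop; stack = {
pos 13: push '('; stack = {(
pos 14: push '['; stack = {([
pos 15: ']' matches '['; pop; stack = {(
pos 16: ')' matches '('; pop; stack = {
pos 17: push '{'; stack = {{
pos 18: push '{'; stack = {{{
pos 19: '}' matches '{'; pop; stack = {{
pos 20: push '{'; stack = {{{
pos 21: '}' matches '{'; pop; stack = {{
pos 22: '}' matches '{'; pop; stack = {
pos 23: push '['; stack = {[
pos 24: ']' matches '['; pop; stack = {
pos 25: push '{'; stack = {{
pos 26: push '('; stack = {{(
pos 27: ')' matches '('; pop; stack = {{
pos 28: '}' matches '{'; pop; stack = {
pos 29: push '('; stack = {(
pos 30: ')' matches '('; pop; stack = {
pos 31: push '['; stack = {[
pos 32: ']' matches '['; pop; stack = {
pos 33: push '('; stack = {(
pos 34: ')' matches '('; pop; stack = {
pos 35: push '['; stack = {[
pos 36: ']' matches '['; pop; stack = {
pos 37: push '['; stack = {[
pos 38: ']' matches '['; pop; stack = {
pos 39: '}' matches '{'; pop; stack = (empty)
end: stack empty → VALID
Verdict: properly nested → yes

Answer: yes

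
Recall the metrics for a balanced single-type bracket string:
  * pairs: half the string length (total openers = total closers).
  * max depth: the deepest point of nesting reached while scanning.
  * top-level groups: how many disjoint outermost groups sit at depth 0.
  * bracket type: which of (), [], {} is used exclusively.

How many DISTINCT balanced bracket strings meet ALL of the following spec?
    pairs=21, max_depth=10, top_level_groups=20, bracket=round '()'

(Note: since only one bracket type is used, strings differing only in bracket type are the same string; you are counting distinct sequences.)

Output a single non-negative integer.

Spec: pairs=21 depth=10 groups=20
Count(depth <= 10) = 20
Count(depth <= 9) = 20
Count(depth == 10) = 20 - 20 = 0

Answer: 0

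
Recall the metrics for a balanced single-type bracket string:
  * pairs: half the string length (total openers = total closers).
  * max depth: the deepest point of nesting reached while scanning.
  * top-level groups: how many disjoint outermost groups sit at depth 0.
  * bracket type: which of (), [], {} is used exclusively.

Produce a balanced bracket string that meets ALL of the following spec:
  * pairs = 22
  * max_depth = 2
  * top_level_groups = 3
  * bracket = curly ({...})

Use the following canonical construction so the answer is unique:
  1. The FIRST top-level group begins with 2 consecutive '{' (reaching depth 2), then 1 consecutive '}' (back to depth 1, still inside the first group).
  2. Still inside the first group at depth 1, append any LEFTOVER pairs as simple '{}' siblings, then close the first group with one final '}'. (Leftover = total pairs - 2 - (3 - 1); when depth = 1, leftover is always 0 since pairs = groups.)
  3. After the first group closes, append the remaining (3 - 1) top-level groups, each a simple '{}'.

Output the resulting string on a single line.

Answer: {{}{}{}{}{}{}{}{}{}{}{}{}{}{}{}{}{}{}{}}{}{}

Derivation:
Spec: pairs=22 depth=2 groups=3
Leftover pairs = 22 - 2 - (3-1) = 18
First group: deep chain of depth 2 + 18 sibling pairs
Remaining 2 groups: simple '{}' each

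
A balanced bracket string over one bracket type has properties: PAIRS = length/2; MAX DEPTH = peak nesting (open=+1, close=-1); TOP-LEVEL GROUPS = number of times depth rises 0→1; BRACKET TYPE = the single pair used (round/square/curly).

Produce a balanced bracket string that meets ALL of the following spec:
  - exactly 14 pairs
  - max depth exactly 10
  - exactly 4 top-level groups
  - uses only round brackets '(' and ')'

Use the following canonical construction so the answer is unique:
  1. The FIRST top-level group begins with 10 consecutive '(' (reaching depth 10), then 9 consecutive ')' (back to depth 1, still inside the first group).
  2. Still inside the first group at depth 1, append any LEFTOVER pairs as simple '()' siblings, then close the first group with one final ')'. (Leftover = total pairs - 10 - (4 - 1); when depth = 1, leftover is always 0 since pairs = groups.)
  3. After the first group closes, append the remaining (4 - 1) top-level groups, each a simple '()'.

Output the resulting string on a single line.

Answer: (((((((((()))))))))())()()()

Derivation:
Spec: pairs=14 depth=10 groups=4
Leftover pairs = 14 - 10 - (4-1) = 1
First group: deep chain of depth 10 + 1 sibling pairs
Remaining 3 groups: simple '()' each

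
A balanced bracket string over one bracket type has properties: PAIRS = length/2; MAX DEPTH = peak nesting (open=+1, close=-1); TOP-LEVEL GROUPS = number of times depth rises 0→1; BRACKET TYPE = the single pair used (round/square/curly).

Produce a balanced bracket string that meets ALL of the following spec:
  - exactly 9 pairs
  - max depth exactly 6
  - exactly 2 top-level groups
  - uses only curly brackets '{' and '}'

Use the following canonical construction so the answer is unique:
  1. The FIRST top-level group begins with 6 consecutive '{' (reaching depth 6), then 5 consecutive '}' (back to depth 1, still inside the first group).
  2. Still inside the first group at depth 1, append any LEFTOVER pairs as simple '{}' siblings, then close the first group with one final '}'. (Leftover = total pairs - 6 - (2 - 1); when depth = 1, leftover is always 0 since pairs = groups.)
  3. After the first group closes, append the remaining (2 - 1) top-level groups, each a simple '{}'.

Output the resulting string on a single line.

Spec: pairs=9 depth=6 groups=2
Leftover pairs = 9 - 6 - (2-1) = 2
First group: deep chain of depth 6 + 2 sibling pairs
Remaining 1 groups: simple '{}' each

Answer: {{{{{{}}}}}{}{}}{}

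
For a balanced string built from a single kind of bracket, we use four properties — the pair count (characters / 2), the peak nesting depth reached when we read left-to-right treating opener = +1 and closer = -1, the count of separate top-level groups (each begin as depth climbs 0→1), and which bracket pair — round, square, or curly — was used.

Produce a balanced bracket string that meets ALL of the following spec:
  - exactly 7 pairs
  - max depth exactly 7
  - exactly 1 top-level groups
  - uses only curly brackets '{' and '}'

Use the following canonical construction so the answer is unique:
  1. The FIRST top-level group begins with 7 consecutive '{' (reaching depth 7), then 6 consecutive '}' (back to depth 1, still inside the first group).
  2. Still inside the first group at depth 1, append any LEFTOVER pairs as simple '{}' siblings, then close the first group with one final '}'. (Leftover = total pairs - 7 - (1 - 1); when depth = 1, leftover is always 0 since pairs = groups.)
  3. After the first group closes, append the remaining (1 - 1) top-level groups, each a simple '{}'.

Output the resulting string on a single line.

Spec: pairs=7 depth=7 groups=1
Leftover pairs = 7 - 7 - (1-1) = 0
First group: deep chain of depth 7 + 0 sibling pairs
Remaining 0 groups: simple '{}' each

Answer: {{{{{{{}}}}}}}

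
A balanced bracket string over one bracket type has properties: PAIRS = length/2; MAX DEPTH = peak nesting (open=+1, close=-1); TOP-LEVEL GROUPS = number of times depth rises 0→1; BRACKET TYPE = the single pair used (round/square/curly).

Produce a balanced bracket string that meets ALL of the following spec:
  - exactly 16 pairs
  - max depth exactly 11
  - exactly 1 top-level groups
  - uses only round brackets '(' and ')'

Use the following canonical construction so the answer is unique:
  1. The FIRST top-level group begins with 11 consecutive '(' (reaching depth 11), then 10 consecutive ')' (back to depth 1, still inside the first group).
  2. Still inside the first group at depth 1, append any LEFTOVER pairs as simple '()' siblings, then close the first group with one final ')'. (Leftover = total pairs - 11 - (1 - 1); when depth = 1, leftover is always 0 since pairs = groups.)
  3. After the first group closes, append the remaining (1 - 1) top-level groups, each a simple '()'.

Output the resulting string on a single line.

Spec: pairs=16 depth=11 groups=1
Leftover pairs = 16 - 11 - (1-1) = 5
First group: deep chain of depth 11 + 5 sibling pairs
Remaining 0 groups: simple '()' each

Answer: ((((((((((())))))))))()()()()())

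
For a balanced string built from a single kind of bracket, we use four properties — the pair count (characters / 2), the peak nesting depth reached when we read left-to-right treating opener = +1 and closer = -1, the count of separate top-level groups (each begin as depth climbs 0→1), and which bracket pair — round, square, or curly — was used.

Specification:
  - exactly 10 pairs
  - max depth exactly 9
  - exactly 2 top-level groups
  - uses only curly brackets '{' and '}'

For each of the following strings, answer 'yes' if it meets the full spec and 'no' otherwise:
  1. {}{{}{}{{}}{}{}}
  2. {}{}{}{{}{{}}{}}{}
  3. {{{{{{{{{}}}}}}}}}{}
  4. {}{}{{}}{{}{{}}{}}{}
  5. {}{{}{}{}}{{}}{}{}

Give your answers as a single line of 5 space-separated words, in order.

String 1 '{}{{}{}{{}}{}{}}': depth seq [1 0 1 2 1 2 1 2 3 2 1 2 1 2 1 0]
  -> pairs=8 depth=3 groups=2 -> no
String 2 '{}{}{}{{}{{}}{}}{}': depth seq [1 0 1 0 1 0 1 2 1 2 3 2 1 2 1 0 1 0]
  -> pairs=9 depth=3 groups=5 -> no
String 3 '{{{{{{{{{}}}}}}}}}{}': depth seq [1 2 3 4 5 6 7 8 9 8 7 6 5 4 3 2 1 0 1 0]
  -> pairs=10 depth=9 groups=2 -> yes
String 4 '{}{}{{}}{{}{{}}{}}{}': depth seq [1 0 1 0 1 2 1 0 1 2 1 2 3 2 1 2 1 0 1 0]
  -> pairs=10 depth=3 groups=5 -> no
String 5 '{}{{}{}{}}{{}}{}{}': depth seq [1 0 1 2 1 2 1 2 1 0 1 2 1 0 1 0 1 0]
  -> pairs=9 depth=2 groups=5 -> no

Answer: no no yes no no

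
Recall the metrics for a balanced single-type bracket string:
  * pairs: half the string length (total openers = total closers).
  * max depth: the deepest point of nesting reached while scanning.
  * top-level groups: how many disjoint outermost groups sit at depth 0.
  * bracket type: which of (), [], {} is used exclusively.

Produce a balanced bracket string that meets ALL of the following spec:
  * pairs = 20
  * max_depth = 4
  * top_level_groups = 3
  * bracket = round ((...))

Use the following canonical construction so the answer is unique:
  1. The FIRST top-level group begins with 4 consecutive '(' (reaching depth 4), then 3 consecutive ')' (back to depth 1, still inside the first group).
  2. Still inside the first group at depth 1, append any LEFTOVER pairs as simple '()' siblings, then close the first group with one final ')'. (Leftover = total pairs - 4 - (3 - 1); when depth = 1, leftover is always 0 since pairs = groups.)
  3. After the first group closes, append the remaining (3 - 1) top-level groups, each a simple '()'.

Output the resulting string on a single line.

Answer: (((()))()()()()()()()()()()()()()())()()

Derivation:
Spec: pairs=20 depth=4 groups=3
Leftover pairs = 20 - 4 - (3-1) = 14
First group: deep chain of depth 4 + 14 sibling pairs
Remaining 2 groups: simple '()' each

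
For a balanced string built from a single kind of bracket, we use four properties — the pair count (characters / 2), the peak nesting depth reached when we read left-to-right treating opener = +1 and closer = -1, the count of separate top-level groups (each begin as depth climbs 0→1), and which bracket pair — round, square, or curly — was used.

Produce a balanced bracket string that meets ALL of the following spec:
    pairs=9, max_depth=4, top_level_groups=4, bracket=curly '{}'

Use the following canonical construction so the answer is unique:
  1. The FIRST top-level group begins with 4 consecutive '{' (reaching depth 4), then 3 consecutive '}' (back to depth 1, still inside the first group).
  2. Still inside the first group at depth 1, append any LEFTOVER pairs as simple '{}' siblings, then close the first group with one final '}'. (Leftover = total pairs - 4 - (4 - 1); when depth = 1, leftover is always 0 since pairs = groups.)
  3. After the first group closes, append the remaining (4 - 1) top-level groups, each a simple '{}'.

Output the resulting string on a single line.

Spec: pairs=9 depth=4 groups=4
Leftover pairs = 9 - 4 - (4-1) = 2
First group: deep chain of depth 4 + 2 sibling pairs
Remaining 3 groups: simple '{}' each

Answer: {{{{}}}{}{}}{}{}{}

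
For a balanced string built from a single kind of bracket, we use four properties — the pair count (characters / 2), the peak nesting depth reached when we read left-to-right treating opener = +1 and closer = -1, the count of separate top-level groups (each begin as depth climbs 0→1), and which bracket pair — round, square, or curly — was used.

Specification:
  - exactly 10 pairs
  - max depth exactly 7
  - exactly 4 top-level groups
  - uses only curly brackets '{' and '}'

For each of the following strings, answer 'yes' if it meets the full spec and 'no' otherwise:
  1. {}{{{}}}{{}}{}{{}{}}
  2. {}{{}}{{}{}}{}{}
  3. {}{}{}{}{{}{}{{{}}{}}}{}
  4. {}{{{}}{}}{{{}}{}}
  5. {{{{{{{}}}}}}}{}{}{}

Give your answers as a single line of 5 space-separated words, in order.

String 1 '{}{{{}}}{{}}{}{{}{}}': depth seq [1 0 1 2 3 2 1 0 1 2 1 0 1 0 1 2 1 2 1 0]
  -> pairs=10 depth=3 groups=5 -> no
String 2 '{}{{}}{{}{}}{}{}': depth seq [1 0 1 2 1 0 1 2 1 2 1 0 1 0 1 0]
  -> pairs=8 depth=2 groups=5 -> no
String 3 '{}{}{}{}{{}{}{{{}}{}}}{}': depth seq [1 0 1 0 1 0 1 0 1 2 1 2 1 2 3 4 3 2 3 2 1 0 1 0]
  -> pairs=12 depth=4 groups=6 -> no
String 4 '{}{{{}}{}}{{{}}{}}': depth seq [1 0 1 2 3 2 1 2 1 0 1 2 3 2 1 2 1 0]
  -> pairs=9 depth=3 groups=3 -> no
String 5 '{{{{{{{}}}}}}}{}{}{}': depth seq [1 2 3 4 5 6 7 6 5 4 3 2 1 0 1 0 1 0 1 0]
  -> pairs=10 depth=7 groups=4 -> yes

Answer: no no no no yes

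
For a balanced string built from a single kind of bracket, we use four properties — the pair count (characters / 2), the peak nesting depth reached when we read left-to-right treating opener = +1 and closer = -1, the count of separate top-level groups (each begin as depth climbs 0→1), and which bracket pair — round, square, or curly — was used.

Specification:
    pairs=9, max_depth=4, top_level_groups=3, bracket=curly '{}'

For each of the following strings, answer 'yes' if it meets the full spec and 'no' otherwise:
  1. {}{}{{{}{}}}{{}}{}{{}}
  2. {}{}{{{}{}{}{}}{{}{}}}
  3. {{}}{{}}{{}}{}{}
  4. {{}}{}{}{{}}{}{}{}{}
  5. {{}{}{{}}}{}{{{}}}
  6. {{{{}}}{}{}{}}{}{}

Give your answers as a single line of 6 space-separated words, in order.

String 1 '{}{}{{{}{}}}{{}}{}{{}}': depth seq [1 0 1 0 1 2 3 2 3 2 1 0 1 2 1 0 1 0 1 2 1 0]
  -> pairs=11 depth=3 groups=6 -> no
String 2 '{}{}{{{}{}{}{}}{{}{}}}': depth seq [1 0 1 0 1 2 3 2 3 2 3 2 3 2 1 2 3 2 3 2 1 0]
  -> pairs=11 depth=3 groups=3 -> no
String 3 '{{}}{{}}{{}}{}{}': depth seq [1 2 1 0 1 2 1 0 1 2 1 0 1 0 1 0]
  -> pairs=8 depth=2 groups=5 -> no
String 4 '{{}}{}{}{{}}{}{}{}{}': depth seq [1 2 1 0 1 0 1 0 1 2 1 0 1 0 1 0 1 0 1 0]
  -> pairs=10 depth=2 groups=8 -> no
String 5 '{{}{}{{}}}{}{{{}}}': depth seq [1 2 1 2 1 2 3 2 1 0 1 0 1 2 3 2 1 0]
  -> pairs=9 depth=3 groups=3 -> no
String 6 '{{{{}}}{}{}{}}{}{}': depth seq [1 2 3 4 3 2 1 2 1 2 1 2 1 0 1 0 1 0]
  -> pairs=9 depth=4 groups=3 -> yes

Answer: no no no no no yes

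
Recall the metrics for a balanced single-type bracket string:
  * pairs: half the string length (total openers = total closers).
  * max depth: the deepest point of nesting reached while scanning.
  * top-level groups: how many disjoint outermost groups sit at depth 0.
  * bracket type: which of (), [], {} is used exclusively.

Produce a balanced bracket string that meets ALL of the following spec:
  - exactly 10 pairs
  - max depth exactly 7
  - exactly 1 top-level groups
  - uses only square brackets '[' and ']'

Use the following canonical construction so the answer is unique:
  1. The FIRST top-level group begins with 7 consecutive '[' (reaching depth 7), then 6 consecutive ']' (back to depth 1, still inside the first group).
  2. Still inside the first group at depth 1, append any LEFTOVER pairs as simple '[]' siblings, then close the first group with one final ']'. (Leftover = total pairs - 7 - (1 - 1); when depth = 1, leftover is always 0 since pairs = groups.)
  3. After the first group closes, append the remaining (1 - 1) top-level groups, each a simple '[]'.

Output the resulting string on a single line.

Spec: pairs=10 depth=7 groups=1
Leftover pairs = 10 - 7 - (1-1) = 3
First group: deep chain of depth 7 + 3 sibling pairs
Remaining 0 groups: simple '[]' each

Answer: [[[[[[[]]]]]][][][]]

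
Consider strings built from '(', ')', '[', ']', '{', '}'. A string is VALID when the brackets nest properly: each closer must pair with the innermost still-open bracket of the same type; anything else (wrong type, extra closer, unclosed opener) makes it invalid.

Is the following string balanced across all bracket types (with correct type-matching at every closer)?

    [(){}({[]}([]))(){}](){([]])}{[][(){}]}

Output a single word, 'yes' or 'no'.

Answer: no

Derivation:
pos 0: push '['; stack = [
pos 1: push '('; stack = [(
pos 2: ')' matches '('; pop; stack = [
pos 3: push '{'; stack = [{
pos 4: '}' matches '{'; pop; stack = [
pos 5: push '('; stack = [(
pos 6: push '{'; stack = [({
pos 7: push '['; stack = [({[
pos 8: ']' matches '['; pop; stack = [({
pos 9: '}' matches '{'; pop; stack = [(
pos 10: push '('; stack = [((
pos 11: push '['; stack = [(([
pos 12: ']' matches '['; pop; stack = [((
pos 13: ')' matches '('; pop; stack = [(
pos 14: ')' matches '('; pop; stack = [
pos 15: push '('; stack = [(
pos 16: ')' matches '('; pop; stack = [
pos 17: push '{'; stack = [{
pos 18: '}' matches '{'; pop; stack = [
pos 19: ']' matches '['; pop; stack = (empty)
pos 20: push '('; stack = (
pos 21: ')' matches '('; pop; stack = (empty)
pos 22: push '{'; stack = {
pos 23: push '('; stack = {(
pos 24: push '['; stack = {([
pos 25: ']' matches '['; pop; stack = {(
pos 26: saw closer ']' but top of stack is '(' (expected ')') → INVALID
Verdict: type mismatch at position 26: ']' closes '(' → no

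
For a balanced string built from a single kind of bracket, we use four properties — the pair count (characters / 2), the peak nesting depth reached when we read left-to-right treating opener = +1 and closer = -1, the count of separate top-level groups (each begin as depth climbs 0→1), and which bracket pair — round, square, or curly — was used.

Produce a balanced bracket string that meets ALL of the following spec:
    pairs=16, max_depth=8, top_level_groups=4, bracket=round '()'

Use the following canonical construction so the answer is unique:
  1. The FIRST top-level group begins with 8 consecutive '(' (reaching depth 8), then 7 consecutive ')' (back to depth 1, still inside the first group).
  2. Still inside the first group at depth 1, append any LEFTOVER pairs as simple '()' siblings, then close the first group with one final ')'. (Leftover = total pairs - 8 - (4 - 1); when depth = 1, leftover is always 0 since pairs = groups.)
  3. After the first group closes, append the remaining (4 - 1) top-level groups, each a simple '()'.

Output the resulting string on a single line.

Answer: (((((((()))))))()()()()())()()()

Derivation:
Spec: pairs=16 depth=8 groups=4
Leftover pairs = 16 - 8 - (4-1) = 5
First group: deep chain of depth 8 + 5 sibling pairs
Remaining 3 groups: simple '()' each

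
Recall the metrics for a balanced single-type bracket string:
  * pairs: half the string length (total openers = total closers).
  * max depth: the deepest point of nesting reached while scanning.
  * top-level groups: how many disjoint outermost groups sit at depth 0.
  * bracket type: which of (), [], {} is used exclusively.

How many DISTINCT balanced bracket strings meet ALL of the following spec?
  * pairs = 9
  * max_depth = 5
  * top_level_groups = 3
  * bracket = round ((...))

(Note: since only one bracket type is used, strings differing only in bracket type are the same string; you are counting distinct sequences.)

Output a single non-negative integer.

Spec: pairs=9 depth=5 groups=3
Count(depth <= 5) = 965
Count(depth <= 4) = 809
Count(depth == 5) = 965 - 809 = 156

Answer: 156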